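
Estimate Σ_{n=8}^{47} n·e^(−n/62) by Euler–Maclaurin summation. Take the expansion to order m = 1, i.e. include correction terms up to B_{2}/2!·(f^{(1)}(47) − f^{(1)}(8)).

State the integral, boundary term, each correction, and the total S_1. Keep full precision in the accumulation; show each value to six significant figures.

S_1 ≈ 662.484

Integral: ∫_8^47 x·e^(−x/62) dx = 648.011.
½[f(8) + f(47)] = ½[7.03156 + 22.0229] = 14.5272.
Integral + boundary = 662.538.
k=1: B_{2}/(2)! × [f^{(1)}(47) − f^{(1)}(8)] = 1/12 × (0.113364 − 0.765533) = -0.0543474.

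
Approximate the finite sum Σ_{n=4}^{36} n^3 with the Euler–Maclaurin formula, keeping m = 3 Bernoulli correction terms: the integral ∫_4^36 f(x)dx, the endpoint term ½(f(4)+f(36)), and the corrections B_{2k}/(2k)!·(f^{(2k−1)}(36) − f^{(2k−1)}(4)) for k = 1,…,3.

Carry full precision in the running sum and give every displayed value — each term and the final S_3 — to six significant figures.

∫_4^36 x^3 dx evaluates to 419840.
Boundary: ½(f(4) + f(36)) = ½(64.0000 + 46656.0) = 23360.0.
Integral + boundary = 443200.
k=1: B_{2}/(2)! × [f^{(1)}(36) − f^{(1)}(4)] = 1/12 × (3888.00 − 48.0000) = 320.000.
After k=1: 443520.
k=2: B_{4}/(4)! × [f^{(3)}(36) − f^{(3)}(4)] = −1/720 × (6.00000 − 6.00000) = 0.00000.
After k=2: 443520.
k=3: B_{6}/(6)! × [f^{(5)}(36) − f^{(5)}(4)] = 1/30240 × (0.00000 − 0.00000) = 0.00000.

S_3 ≈ 443520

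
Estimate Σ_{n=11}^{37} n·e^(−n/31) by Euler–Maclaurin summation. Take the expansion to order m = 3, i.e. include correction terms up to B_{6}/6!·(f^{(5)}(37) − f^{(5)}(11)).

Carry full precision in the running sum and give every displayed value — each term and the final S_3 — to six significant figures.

Integral: ∫_11^37 x·e^(−x/31) dx = 274.048.
½[f(11) + f(37)] = ½[7.71415 + 11.2163] = 9.46523.
So far: 283.513.
k=1: B_{2}/(2)! × [f^{(1)}(37) − f^{(1)}(11)] = 1/12 × (-0.0586730 − 0.452443) = -0.0425930.
After k=1: 283.471.
k=2: B_{4}/(4)! × [f^{(3)}(37) − f^{(3)}(11)] = −1/720 × (0.000569838 − 0.00193030) = 1.88953e-06.
After k=2: 283.471.
k=3: B_{6}/(6)! × [f^{(5)}(37) − f^{(5)}(11)] = 1/30240 × (1.24946e-06 − 3.52736e-06) = -7.53273e-11.

S_3 ≈ 283.471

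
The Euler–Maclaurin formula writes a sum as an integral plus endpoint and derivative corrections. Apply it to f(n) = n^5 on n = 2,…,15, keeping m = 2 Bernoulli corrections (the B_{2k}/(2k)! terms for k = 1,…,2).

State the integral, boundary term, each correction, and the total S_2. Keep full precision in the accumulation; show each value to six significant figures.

Integral: ∫_2^15 x^5 dx = 1.89843e+06.
Endpoint term: (f(2) + f(15))/2 = (32.0000 + 759375)/2 = 379704.
Integral + boundary = 2.27813e+06.
k=1: B_{2}/(2)! × [f^{(1)}(15) − f^{(1)}(2)] = 1/12 × (253125 − 80.0000) = 21087.1.
After k=1: 2.29922e+06.
k=2: B_{4}/(4)! × [f^{(3)}(15) − f^{(3)}(2)] = −1/720 × (13500.0 − 240.000) = -18.4167.

S_2 ≈ 2.29920e+06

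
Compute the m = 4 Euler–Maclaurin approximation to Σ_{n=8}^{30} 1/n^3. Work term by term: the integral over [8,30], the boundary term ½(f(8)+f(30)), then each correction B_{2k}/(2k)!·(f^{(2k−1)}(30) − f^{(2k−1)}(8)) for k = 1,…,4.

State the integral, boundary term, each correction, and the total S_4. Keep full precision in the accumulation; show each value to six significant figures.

S_4 ≈ 0.00831244

The integral term ∫_8^30 1/x^3 dx = 0.00725694.
Boundary: ½(f(8) + f(30)) = ½(0.00195312 + 3.70370e-05) = 0.000995081.
So far: 0.00825203.
k=1: B_{2}/(2)! × [f^{(1)}(30) − f^{(1)}(8)] = 1/12 × (-3.70370e-06 − (-0.000732422)) = 6.07265e-05.
After k=1: 0.00831275.
k=2: B_{4}/(4)! × [f^{(3)}(30) − f^{(3)}(8)] = −1/720 × (-8.23045e-08 − (-0.000228882)) = -3.17777e-07.
After k=2: 0.00831243.
k=3: B_{6}/(6)! × [f^{(5)}(30) − f^{(5)}(8)] = 1/30240 × (-3.84088e-09 − (-0.000150204)) = 4.96693e-09.
After k=3: 0.00831244.
k=4: B_{8}/(8)! × [f^{(7)}(30) − f^{(7)}(8)] = −1/1209600 × (-3.07270e-10 − (-0.000168979)) = -1.39698e-10.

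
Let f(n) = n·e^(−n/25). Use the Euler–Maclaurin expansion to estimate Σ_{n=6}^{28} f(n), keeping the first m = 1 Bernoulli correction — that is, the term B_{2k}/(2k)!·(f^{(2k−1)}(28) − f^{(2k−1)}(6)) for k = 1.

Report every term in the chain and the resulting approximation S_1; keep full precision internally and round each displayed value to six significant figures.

∫_6^28 x·e^(−x/25) dx evaluates to 177.316.
½[f(6) + f(28)] = ½[4.71977 + 9.13583] = 6.92780.
Integral + boundary = 184.244.
Order-1 term: 1/12 · (-0.0391536 − 0.597837) = -0.0530826.

S_1 ≈ 184.191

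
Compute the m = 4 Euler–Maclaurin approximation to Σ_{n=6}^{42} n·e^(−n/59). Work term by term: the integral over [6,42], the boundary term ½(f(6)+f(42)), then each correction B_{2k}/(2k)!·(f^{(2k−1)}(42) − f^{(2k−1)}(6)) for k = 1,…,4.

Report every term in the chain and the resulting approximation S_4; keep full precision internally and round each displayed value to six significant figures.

The integral term ∫_6^42 x·e^(−x/59) dx = 539.924.
½[f(6) + f(42)] = ½[5.41983 + 20.6106] = 13.0152.
Running total after boundary: 552.940.
k=1: B_{2}/(2)! × [f^{(1)}(42) − f^{(1)}(6)] = 1/12 × (0.141396 − 0.811444) = -0.0558373.
After k=1: 552.884.
k=2: B_{4}/(4)! × [f^{(3)}(42) − f^{(3)}(6)] = −1/720 × (0.000322566 − 0.000752098) = 5.96572e-07.
After k=2: 552.884.
k=3: B_{6}/(6)! × [f^{(5)}(42) − f^{(5)}(6)] = 1/30240 × (1.73661e-07 − 3.65151e-07) = -6.33234e-12.
After k=3: 552.884.
k=4: B_{8}/(8)! × [f^{(7)}(42) − f^{(7)}(6)] = −1/1209600 × (7.31562e-11 − 1.47729e-10) = 6.16505e-17.

S_4 ≈ 552.884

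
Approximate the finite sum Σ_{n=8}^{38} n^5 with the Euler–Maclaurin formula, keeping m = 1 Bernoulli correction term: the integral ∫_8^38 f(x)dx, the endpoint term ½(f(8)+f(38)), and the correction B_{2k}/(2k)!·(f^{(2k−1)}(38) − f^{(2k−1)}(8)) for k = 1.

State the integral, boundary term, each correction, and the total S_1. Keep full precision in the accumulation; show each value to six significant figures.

The integral term ∫_8^38 x^5 dx = 5.01779e+08.
½[f(8) + f(38)] = ½[32768.0 + 7.92352e+07] = 3.96340e+07.
Running total after boundary: 5.41413e+08.
Correction k=1: B_{2}/2! · (f^{(1)}(38) − f^{(1)}(8)) = 1/12 · (1.04257e+07 − 20480.0) = 867100.

S_1 ≈ 5.42280e+08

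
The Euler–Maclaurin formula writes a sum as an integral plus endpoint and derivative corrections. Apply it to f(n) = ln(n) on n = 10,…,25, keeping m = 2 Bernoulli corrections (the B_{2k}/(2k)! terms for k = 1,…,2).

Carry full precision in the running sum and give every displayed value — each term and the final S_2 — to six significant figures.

The integral term ∫_10^25 ln(x) dx = 42.4460.
Boundary: ½(f(10) + f(25)) = ½(2.30259 + 3.21888) = 2.76073.
Integral + boundary = 45.2068.
Order-1 term: 1/12 · (0.0400000 − 0.100000) = -0.00500000.
After k=1: 45.2018.
Order-2 term: −1/720 · (0.000128000 − 0.00200000) = 2.60000e-06.

S_2 ≈ 45.2018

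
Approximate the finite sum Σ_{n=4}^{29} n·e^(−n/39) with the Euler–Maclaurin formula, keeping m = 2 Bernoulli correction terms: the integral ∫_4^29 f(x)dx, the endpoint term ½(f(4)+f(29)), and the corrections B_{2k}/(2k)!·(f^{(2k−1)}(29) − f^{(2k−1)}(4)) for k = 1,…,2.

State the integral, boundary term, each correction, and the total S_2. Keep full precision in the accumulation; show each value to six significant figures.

S_2 ≈ 261.395

∫_4^29 x·e^(−x/39) dx evaluates to 252.754.
Endpoint term: (f(4) + f(29))/2 = (3.61008 + 13.7867)/2 = 8.69840.
Running total after boundary: 261.453.
k=1: B_{2}/(2)! × [f^{(1)}(29) − f^{(1)}(4)] = 1/12 × (0.121899 − 0.809954) = -0.0573380.
Running total after k=1: 261.395.
k=2: B_{4}/(4)! × [f^{(3)}(29) − f^{(3)}(4)] = −1/720 × (0.000705264 − 0.00171926) = 1.40833e-06.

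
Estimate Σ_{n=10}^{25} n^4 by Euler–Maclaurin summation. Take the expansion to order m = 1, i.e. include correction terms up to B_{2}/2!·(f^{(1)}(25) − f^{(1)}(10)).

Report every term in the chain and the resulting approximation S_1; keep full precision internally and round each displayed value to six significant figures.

∫_10^25 x^4 dx evaluates to 1.93312e+06.
½[f(10) + f(25)] = ½[10000.0 + 390625] = 200312.
Running total after boundary: 2.13344e+06.
k=1: B_{2}/(2)! × [f^{(1)}(25) − f^{(1)}(10)] = 1/12 × (62500.0 − 4000.00) = 4875.00.

S_1 ≈ 2.13831e+06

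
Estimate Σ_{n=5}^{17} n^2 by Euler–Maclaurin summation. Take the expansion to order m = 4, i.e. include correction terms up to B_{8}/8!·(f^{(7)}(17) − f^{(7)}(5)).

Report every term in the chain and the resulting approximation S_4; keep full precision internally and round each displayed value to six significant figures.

S_4 ≈ 1755.00

∫_5^17 x^2 dx evaluates to 1596.00.
Boundary: ½(f(5) + f(17)) = ½(25.0000 + 289.000) = 157.000.
Integral + boundary = 1753.00.
k=1: B_{2}/(2)! × [f^{(1)}(17) − f^{(1)}(5)] = 1/12 × (34.0000 − 10.0000) = 2.00000.
After k=1: 1755.00.
k=2: B_{4}/(4)! × [f^{(3)}(17) − f^{(3)}(5)] = −1/720 × (0.00000 − 0.00000) = 0.00000.
After k=2: 1755.00.
k=3: B_{6}/(6)! × [f^{(5)}(17) − f^{(5)}(5)] = 1/30240 × (0.00000 − 0.00000) = 0.00000.
After k=3: 1755.00.
k=4: B_{8}/(8)! × [f^{(7)}(17) − f^{(7)}(5)] = −1/1209600 × (0.00000 − 0.00000) = 0.00000.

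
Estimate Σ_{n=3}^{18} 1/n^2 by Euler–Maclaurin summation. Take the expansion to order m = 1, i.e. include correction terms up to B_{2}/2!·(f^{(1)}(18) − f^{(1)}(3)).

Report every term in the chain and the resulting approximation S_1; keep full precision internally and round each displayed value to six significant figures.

The integral term ∫_3^18 1/x^2 dx = 0.277778.
Endpoint term: (f(3) + f(18))/2 = (0.111111 + 0.00308642)/2 = 0.0570988.
Running total after boundary: 0.334877.
k=1: B_{2}/(2)! × [f^{(1)}(18) − f^{(1)}(3)] = 1/12 × (-0.000342936 − (-0.0740741)) = 0.00614426.

S_1 ≈ 0.341021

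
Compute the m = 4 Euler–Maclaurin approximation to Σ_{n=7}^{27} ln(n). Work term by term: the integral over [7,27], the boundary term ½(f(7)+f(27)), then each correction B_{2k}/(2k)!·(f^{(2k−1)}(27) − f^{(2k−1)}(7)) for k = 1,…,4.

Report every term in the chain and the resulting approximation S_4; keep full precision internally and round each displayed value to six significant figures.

S_4 ≈ 57.9783

∫_7^27 ln(x) dx evaluates to 55.3662.
½[f(7) + f(27)] = ½[1.94591 + 3.29584] = 2.62087.
Integral + boundary = 57.9871.
k=1: B_{2}/(2)! × [f^{(1)}(27) − f^{(1)}(7)] = 1/12 × (0.0370370 − 0.142857) = -0.00881834.
After k=1: 57.9783.
k=2: B_{4}/(4)! × [f^{(3)}(27) − f^{(3)}(7)] = −1/720 × (0.000101611 − 0.00583090) = 7.95735e-06.
After k=2: 57.9783.
k=3: B_{6}/(6)! × [f^{(5)}(27) − f^{(5)}(7)] = 1/30240 × (1.67260e-06 − 0.00142798) = -4.71661e-08.
After k=3: 57.9783.
k=4: B_{8}/(8)! × [f^{(7)}(27) − f^{(7)}(7)] = −1/1209600 × (6.88313e-08 − 0.000874271) = 7.22720e-10.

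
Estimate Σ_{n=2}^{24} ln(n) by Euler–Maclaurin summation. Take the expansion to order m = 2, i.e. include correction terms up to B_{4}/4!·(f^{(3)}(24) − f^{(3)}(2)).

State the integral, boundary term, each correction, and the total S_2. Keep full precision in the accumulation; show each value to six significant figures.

S_2 ≈ 54.7848

Integral: ∫_2^24 ln(x) dx = 52.8870.
½[f(2) + f(24)] = ½[0.693147 + 3.17805] = 1.93560.
Integral + boundary = 54.8226.
Correction k=1: B_{2}/2! · (f^{(1)}(24) − f^{(1)}(2)) = 1/12 · (0.0416667 − 0.500000) = -0.0381944.
Running total after k=1: 54.7844.
Correction k=2: B_{4}/4! · (f^{(3)}(24) − f^{(3)}(2)) = −1/720 · (0.000144676 − 0.250000) = 0.000347021.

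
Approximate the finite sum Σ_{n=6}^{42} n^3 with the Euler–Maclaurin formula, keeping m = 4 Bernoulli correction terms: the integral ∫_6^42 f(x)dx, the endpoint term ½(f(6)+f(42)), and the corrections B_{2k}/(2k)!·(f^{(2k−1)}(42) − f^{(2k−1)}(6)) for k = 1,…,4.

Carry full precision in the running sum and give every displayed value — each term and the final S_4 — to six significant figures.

Integral: ∫_6^42 x^3 dx = 777600.
Boundary: ½(f(6) + f(42)) = ½(216.000 + 74088.0) = 37152.0.
So far: 814752.
Correction k=1: B_{2}/2! · (f^{(1)}(42) − f^{(1)}(6)) = 1/12 · (5292.00 − 108.000) = 432.000.
Partial sum through k=1: 815184.
Correction k=2: B_{4}/4! · (f^{(3)}(42) − f^{(3)}(6)) = −1/720 · (6.00000 − 6.00000) = 0.00000.
Partial sum through k=2: 815184.
Correction k=3: B_{6}/6! · (f^{(5)}(42) − f^{(5)}(6)) = 1/30240 · (0.00000 − 0.00000) = 0.00000.
Partial sum through k=3: 815184.
Correction k=4: B_{8}/8! · (f^{(7)}(42) − f^{(7)}(6)) = −1/1209600 · (0.00000 − 0.00000) = 0.00000.

S_4 ≈ 815184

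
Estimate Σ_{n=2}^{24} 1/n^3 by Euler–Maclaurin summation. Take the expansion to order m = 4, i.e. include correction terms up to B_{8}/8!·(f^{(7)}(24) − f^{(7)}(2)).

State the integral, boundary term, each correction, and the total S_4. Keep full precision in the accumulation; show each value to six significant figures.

S_4 ≈ 0.201169

Integral: ∫_2^24 1/x^3 dx = 0.124132.
½[f(2) + f(24)] = ½[0.125000 + 7.23380e-05] = 0.0625362.
Running total after boundary: 0.186668.
Correction k=1: B_{2}/2! · (f^{(1)}(24) − f^{(1)}(2)) = 1/12 · (-9.04225e-06 − (-0.187500)) = 0.0156242.
After k=1: 0.202292.
Correction k=2: B_{4}/4! · (f^{(3)}(24) − f^{(3)}(2)) = −1/720 · (-3.13967e-07 − (-0.937500)) = -0.00130208.
After k=2: 0.200990.
Correction k=3: B_{6}/6! · (f^{(5)}(24) − f^{(5)}(2)) = 1/30240 · (-2.28934e-08 − (-9.84375)) = 0.000325521.
After k=3: 0.201316.
Correction k=4: B_{8}/8! · (f^{(7)}(24) − f^{(7)}(2)) = −1/1209600 · (-2.86168e-09 − (-177.188)) = -0.000146484.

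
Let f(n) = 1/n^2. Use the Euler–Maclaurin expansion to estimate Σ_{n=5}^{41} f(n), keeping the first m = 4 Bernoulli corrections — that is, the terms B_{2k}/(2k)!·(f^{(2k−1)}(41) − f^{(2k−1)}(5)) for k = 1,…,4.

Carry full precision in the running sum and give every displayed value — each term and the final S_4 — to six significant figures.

S_4 ≈ 0.197228

∫_5^41 1/x^2 dx evaluates to 0.175610.
Boundary: ½(f(5) + f(41)) = ½(0.0400000 + 0.000594884) = 0.0202974.
Integral + boundary = 0.195907.
Correction k=1: B_{2}/2! · (f^{(1)}(41) − f^{(1)}(5)) = 1/12 · (-2.90187e-05 − (-0.0160000)) = 0.00133092.
After k=1: 0.197238.
Correction k=2: B_{4}/4! · (f^{(3)}(41) − f^{(3)}(5)) = −1/720 · (-2.07153e-07 − (-0.00768000)) = -1.06664e-05.
After k=2: 0.197227.
Correction k=3: B_{6}/6! · (f^{(5)}(41) − f^{(5)}(5)) = 1/30240 · (-3.69697e-09 − (-0.00921600)) = 3.04762e-07.
After k=3: 0.197228.
Correction k=4: B_{8}/8! · (f^{(7)}(41) − f^{(7)}(5)) = −1/1209600 · (-1.23159e-10 − (-0.0206438)) = -1.70667e-08.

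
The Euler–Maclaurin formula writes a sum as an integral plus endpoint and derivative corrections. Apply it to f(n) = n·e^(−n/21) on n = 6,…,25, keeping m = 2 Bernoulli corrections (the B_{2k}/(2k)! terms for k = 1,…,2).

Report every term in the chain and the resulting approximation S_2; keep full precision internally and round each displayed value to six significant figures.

Integral: ∫_6^25 x·e^(−x/21) dx = 132.350.
Endpoint term: (f(6) + f(25))/2 = (4.50886 + 7.60191)/2 = 6.05539.
Running total after boundary: 138.405.
Order-1 term: 1/12 · (-0.0579193 − 0.536769) = -0.0495574.
Running total after k=1: 138.356.
Order-2 term: −1/720 · (0.00124770 − 0.00462522) = 4.69101e-06.

S_2 ≈ 138.356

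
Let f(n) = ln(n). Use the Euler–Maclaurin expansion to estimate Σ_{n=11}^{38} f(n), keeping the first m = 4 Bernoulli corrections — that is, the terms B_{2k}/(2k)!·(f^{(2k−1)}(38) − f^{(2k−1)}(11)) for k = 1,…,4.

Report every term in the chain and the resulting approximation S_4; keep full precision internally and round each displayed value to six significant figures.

∫_11^38 ln(x) dx evaluates to 84.8514.
Boundary: ½(f(11) + f(38)) = ½(2.39790 + 3.63759) = 3.01774.
Integral + boundary = 87.8692.
Order-1 term: 1/12 · (0.0263158 − 0.0909091) = -0.00538278.
Running total after k=1: 87.8638.
Order-2 term: −1/720 · (3.64485e-05 − 0.00150263) = 2.03636e-06.
Running total after k=2: 87.8638.
Order-3 term: 1/30240 · (3.02896e-07 − 0.000149021) = -4.91793e-09.
Running total after k=3: 87.8638.
Order-4 term: −1/1209600 · (6.29285e-09 − 3.69474e-05) = 3.05399e-11.

S_4 ≈ 87.8638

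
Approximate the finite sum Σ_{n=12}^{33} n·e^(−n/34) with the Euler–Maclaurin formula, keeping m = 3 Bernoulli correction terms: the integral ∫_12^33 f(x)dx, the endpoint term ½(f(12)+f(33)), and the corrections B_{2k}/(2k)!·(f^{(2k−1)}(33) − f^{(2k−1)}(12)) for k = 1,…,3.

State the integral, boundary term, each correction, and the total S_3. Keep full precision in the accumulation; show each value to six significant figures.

S_3 ≈ 246.282

The integral term ∫_12^33 x·e^(−x/34) dx = 235.852.
½[f(12) + f(33)] = ½[8.43142 + 12.5024] = 10.4669.
Integral + boundary = 246.319.
Correction k=1: B_{2}/2! · (f^{(1)}(33) − f^{(1)}(12)) = 1/12 · (0.0111429 − 0.454636) = -0.0369577.
Running total after k=1: 246.282.
Correction k=2: B_{4}/4! · (f^{(3)}(33) − f^{(3)}(12)) = −1/720 · (0.000665107 − 0.00160889) = 1.31081e-06.
Running total after k=2: 246.282.
Correction k=3: B_{6}/6! · (f^{(5)}(33) − f^{(5)}(12)) = 1/30240 · (1.14236e-06 − 2.44333e-06) = -4.30213e-11.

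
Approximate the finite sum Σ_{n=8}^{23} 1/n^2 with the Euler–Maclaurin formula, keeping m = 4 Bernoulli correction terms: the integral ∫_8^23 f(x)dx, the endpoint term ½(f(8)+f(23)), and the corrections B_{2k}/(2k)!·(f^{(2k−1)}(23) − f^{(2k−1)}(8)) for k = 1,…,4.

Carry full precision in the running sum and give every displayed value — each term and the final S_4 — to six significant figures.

S_4 ≈ 0.0905902

Integral: ∫_8^23 1/x^2 dx = 0.0815217.
½[f(8) + f(23)] = ½[0.0156250 + 0.00189036] = 0.00875768.
So far: 0.0902794.
Order-1 term: 1/12 · (-0.000164379 − (-0.00390625)) = 0.000311823.
After k=1: 0.0905912.
Order-2 term: −1/720 · (-3.72883e-06 − (-0.000732422)) = -1.01207e-06.
After k=2: 0.0905902.
Order-3 term: 1/30240 · (-2.11465e-07 − (-0.000343323)) = 1.13463e-08.
After k=3: 0.0905902.
Order-4 term: −1/1209600 · (-2.23857e-08 − (-0.000300407)) = -2.48334e-10.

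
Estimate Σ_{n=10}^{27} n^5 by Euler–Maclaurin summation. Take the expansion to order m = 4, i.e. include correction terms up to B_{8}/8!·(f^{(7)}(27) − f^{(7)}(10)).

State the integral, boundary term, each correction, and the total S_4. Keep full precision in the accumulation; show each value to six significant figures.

Integral: ∫_10^27 x^5 dx = 6.44034e+07.
Endpoint term: (f(10) + f(27))/2 = (100000 + 1.43489e+07)/2 = 7.22445e+06.
Running total after boundary: 7.16279e+07.
Order-1 term: 1/12 · (2.65720e+06 − 50000.0) = 217267.
Running total after k=1: 7.18451e+07.
Order-2 term: −1/720 · (43740.0 − 6000.00) = -52.4167.
Running total after k=2: 7.18451e+07.
Order-3 term: 1/30240 · (120.000 − 120.000) = 0.00000.
Running total after k=3: 7.18451e+07.
Order-4 term: −1/1209600 · (0.00000 − 0.00000) = 0.00000.

S_4 ≈ 7.18451e+07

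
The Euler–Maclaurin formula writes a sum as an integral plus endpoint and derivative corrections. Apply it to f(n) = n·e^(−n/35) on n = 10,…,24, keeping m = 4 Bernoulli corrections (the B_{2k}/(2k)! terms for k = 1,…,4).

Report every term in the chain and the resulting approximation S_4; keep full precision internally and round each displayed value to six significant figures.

S_4 ≈ 153.144

∫_10^24 x·e^(−x/35) dx evaluates to 143.374.
½[f(10) + f(24)] = ½[7.51477 + 12.0895] = 9.80215.
Integral + boundary = 153.176.
k=1: B_{2}/(2)! × [f^{(1)}(24) − f^{(1)}(10)] = 1/12 × (0.158315 − 0.536769) = -0.0315379.
Running total after k=1: 153.144.
k=2: B_{4}/(4)! × [f^{(3)}(24) − f^{(3)}(10)] = −1/720 × (0.000951654 − 0.00166508) = 9.90871e-07.
Running total after k=2: 153.144.
k=3: B_{6}/(6)! × [f^{(5)}(24) − f^{(5)}(10)] = 1/30240 × (1.44822e-06 − 2.36080e-06) = -3.01780e-11.
Running total after k=3: 153.144.
k=4: B_{8}/(8)! × [f^{(7)}(24) − f^{(7)}(10)] = −1/1209600 × (1.73027e-09 − 2.74478e-09) = 8.38714e-16.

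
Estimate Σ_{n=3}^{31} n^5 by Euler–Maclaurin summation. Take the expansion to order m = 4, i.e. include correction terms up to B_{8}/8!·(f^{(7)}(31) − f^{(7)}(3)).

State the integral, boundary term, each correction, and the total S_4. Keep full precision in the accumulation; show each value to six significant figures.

S_4 ≈ 1.62617e+08

Integral: ∫_3^31 x^5 dx = 1.47917e+08.
Boundary: ½(f(3) + f(31)) = ½(243.000 + 2.86292e+07) = 1.43147e+07.
So far: 1.62232e+08.
Order-1 term: 1/12 · (4.61760e+06 − 405.000) = 384767.
Partial sum through k=1: 1.62617e+08.
Order-2 term: −1/720 · (57660.0 − 540.000) = -79.3333.
Partial sum through k=2: 1.62617e+08.
Order-3 term: 1/30240 · (120.000 − 120.000) = 0.00000.
Partial sum through k=3: 1.62617e+08.
Order-4 term: −1/1209600 · (0.00000 − 0.00000) = 0.00000.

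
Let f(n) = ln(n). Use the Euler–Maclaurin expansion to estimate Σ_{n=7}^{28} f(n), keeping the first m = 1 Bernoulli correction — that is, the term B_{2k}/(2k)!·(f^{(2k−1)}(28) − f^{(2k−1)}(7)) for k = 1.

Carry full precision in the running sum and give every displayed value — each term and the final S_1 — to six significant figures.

S_1 ≈ 61.3105

Integral: ∫_7^28 ln(x) dx = 58.6804.
Endpoint term: (f(7) + f(28))/2 = (1.94591 + 3.33220)/2 = 2.63906.
So far: 61.3194.
k=1: B_{2}/(2)! × [f^{(1)}(28) − f^{(1)}(7)] = 1/12 × (0.0357143 − 0.142857) = -0.00892857.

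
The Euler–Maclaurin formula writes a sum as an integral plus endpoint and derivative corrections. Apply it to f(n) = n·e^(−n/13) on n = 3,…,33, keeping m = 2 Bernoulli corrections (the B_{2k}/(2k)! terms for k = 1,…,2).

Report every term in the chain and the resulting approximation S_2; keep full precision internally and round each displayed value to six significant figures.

The integral term ∫_3^33 x·e^(−x/13) dx = 117.901.
½[f(3) + f(33)] = ½[2.38177 + 2.60660] = 2.49418.
Integral + boundary = 120.395.
Correction k=1: B_{2}/2! · (f^{(1)}(33) − f^{(1)}(3)) = 1/12 · (-0.121520 − 0.610710) = -0.0610191.
Partial sum through k=1: 120.334.
Correction k=2: B_{4}/4! · (f^{(3)}(33) − f^{(3)}(3)) = −1/720 · (0.000215716 − 0.0130092) = 1.77687e-05.

S_2 ≈ 120.334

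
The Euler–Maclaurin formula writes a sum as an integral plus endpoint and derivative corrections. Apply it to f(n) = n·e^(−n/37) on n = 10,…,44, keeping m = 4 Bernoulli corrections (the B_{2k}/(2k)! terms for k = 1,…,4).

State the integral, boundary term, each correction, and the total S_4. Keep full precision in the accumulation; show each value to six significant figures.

S_4 ≈ 425.130

Integral: ∫_10^44 x·e^(−x/37) dx = 414.668.
Boundary: ½(f(10) + f(44)) = ½(7.63173 + 13.3966) = 10.5142.
So far: 425.182.
Correction k=1: B_{2}/2! · (f^{(1)}(44) − f^{(1)}(10)) = 1/12 · (-0.0576021 − 0.556910) = -0.0512094.
Running total after k=1: 425.130.
Correction k=2: B_{4}/4! · (f^{(3)}(44) − f^{(3)}(10)) = −1/720 · (0.000402728 − 0.00152174) = 1.55418e-06.
Running total after k=2: 425.130.
Correction k=3: B_{6}/6! · (f^{(5)}(44) − f^{(5)}(10)) = 1/30240 · (6.19088e-07 − 1.92598e-06) = -4.32174e-11.
Running total after k=3: 425.130.
Correction k=4: B_{8}/8! · (f^{(7)}(44) − f^{(7)}(10)) = −1/1209600 · (6.89554e-10 − 2.00175e-09) = 1.08482e-15.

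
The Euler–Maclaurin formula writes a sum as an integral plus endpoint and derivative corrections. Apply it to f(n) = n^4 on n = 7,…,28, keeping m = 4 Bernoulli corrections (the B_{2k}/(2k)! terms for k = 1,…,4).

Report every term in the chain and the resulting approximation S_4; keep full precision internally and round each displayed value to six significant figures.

S_4 ≈ 3.75444e+06

∫_7^28 x^4 dx evaluates to 3.43871e+06.
Endpoint term: (f(7) + f(28))/2 = (2401.00 + 614656)/2 = 308528.
Integral + boundary = 3.74724e+06.
Order-1 term: 1/12 · (87808.0 − 1372.00) = 7203.00.
After k=1: 3.75444e+06.
Order-2 term: −1/720 · (672.000 − 168.000) = -0.700000.
After k=2: 3.75444e+06.
Order-3 term: 1/30240 · (0.00000 − 0.00000) = 0.00000.
After k=3: 3.75444e+06.
Order-4 term: −1/1209600 · (0.00000 − 0.00000) = 0.00000.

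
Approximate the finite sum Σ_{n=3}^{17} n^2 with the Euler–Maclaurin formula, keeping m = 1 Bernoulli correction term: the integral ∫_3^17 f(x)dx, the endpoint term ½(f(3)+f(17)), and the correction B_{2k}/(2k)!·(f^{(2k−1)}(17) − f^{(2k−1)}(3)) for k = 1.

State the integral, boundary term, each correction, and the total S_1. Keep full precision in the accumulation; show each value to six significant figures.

The integral term ∫_3^17 x^2 dx = 1628.67.
Endpoint term: (f(3) + f(17))/2 = (9.00000 + 289.000)/2 = 149.000.
Integral + boundary = 1777.67.
k=1: B_{2}/(2)! × [f^{(1)}(17) − f^{(1)}(3)] = 1/12 × (34.0000 − 6.00000) = 2.33333.

S_1 ≈ 1780.00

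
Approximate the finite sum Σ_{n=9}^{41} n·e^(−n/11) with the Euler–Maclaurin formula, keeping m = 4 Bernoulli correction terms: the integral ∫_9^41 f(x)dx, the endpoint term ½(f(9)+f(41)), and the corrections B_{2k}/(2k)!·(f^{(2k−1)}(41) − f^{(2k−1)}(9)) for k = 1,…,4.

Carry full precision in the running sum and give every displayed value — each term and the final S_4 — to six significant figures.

Integral: ∫_9^41 x·e^(−x/11) dx = 83.3099.
Endpoint term: (f(9) + f(41))/2 = (3.97110 + 0.986393)/2 = 2.47875.
Running total after boundary: 85.7887.
Correction k=1: B_{2}/2! · (f^{(1)}(41) − f^{(1)}(9)) = 1/12 · (-0.0656137 − 0.0802242) = -0.0121532.
Partial sum through k=1: 85.7765.
Correction k=2: B_{4}/4! · (f^{(3)}(41) − f^{(3)}(9)) = −1/720 · (-0.000144603 − 0.00795612) = 1.12510e-05.
Partial sum through k=2: 85.7765.
Correction k=3: B_{6}/6! · (f^{(5)}(41) − f^{(5)}(9)) = 1/30240 · (2.09137e-06 − 0.000126027) = -4.09839e-09.
Partial sum through k=3: 85.7765.
Correction k=4: B_{8}/8! · (f^{(7)}(41) − f^{(7)}(9)) = −1/1209600 · (4.44447e-08 − 1.53967e-06) = 1.23613e-12.

S_4 ≈ 85.7765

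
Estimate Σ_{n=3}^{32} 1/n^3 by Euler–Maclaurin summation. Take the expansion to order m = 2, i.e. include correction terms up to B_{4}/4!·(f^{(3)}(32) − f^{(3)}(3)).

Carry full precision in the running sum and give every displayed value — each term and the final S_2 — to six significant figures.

S_2 ≈ 0.0765729

Integral: ∫_3^32 1/x^3 dx = 0.0550673.
Boundary: ½(f(3) + f(32)) = ½(0.0370370 + 3.05176e-05) = 0.0185338.
Integral + boundary = 0.0736011.
Correction k=1: B_{2}/2! · (f^{(1)}(32) − f^{(1)}(3)) = 1/12 · (-2.86102e-06 − (-0.0370370)) = 0.00308618.
After k=1: 0.0766872.
Correction k=2: B_{4}/4! · (f^{(3)}(32) − f^{(3)}(3)) = −1/720 · (-5.58794e-08 − (-0.0823045)) = -0.000114312.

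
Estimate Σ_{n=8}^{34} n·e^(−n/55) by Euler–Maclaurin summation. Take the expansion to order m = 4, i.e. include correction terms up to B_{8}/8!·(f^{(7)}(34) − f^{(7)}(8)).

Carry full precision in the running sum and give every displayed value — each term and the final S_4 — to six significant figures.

S_4 ≈ 370.486

Integral: ∫_8^34 x·e^(−x/55) dx = 357.910.
½[f(8) + f(34)] = ½[6.91703 + 18.3234] = 12.6202.
Running total after boundary: 370.530.
Correction k=1: B_{2}/2! · (f^{(1)}(34) − f^{(1)}(8)) = 1/12 · (0.205771 − 0.738865) = -0.0444245.
After k=1: 370.486.
Correction k=2: B_{4}/4! · (f^{(3)}(34) − f^{(3)}(8)) = −1/720 · (0.000424336 − 0.000815909) = 5.43850e-07.
After k=2: 370.486.
Correction k=3: B_{6}/6! · (f^{(5)}(34) − f^{(5)}(8)) = 1/30240 · (2.58066e-07 − 4.58699e-07) = -6.63469e-12.
After k=3: 370.486.
Correction k=4: B_{8}/8! · (f^{(7)}(34) − f^{(7)}(8)) = −1/1209600 · (1.24250e-10 − 2.14108e-10) = 7.42874e-17.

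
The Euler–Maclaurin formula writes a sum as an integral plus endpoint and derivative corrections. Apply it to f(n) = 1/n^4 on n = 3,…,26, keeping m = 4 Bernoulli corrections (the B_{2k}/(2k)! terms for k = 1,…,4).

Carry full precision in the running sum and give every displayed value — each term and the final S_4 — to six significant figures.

S_4 ≈ 0.0198046

The integral term ∫_3^26 1/x^4 dx = 0.0123267.
Endpoint term: (f(3) + f(26))/2 = (0.0123457 + 2.18830e-06)/2 = 0.00617393.
Running total after boundary: 0.0185006.
Correction k=1: B_{2}/2! · (f^{(1)}(26) − f^{(1)}(3)) = 1/12 · (-3.36661e-07 − (-0.0164609)) = 0.00137171.
Running total after k=1: 0.0198724.
Correction k=2: B_{4}/4! · (f^{(3)}(26) − f^{(3)}(3)) = −1/720 · (-1.49406e-08 − (-0.0548697)) = -7.62079e-05.
Running total after k=2: 0.0197962.
Correction k=3: B_{6}/6! · (f^{(5)}(26) − f^{(5)}(3)) = 1/30240 · (-1.23768e-09 − (-0.341411)) = 1.12901e-05.
Running total after k=3: 0.0198074.
Correction k=4: B_{8}/8! · (f^{(7)}(26) − f^{(7)}(3)) = −1/1209600 · (-1.64780e-10 − (-3.41411)) = -2.82251e-06.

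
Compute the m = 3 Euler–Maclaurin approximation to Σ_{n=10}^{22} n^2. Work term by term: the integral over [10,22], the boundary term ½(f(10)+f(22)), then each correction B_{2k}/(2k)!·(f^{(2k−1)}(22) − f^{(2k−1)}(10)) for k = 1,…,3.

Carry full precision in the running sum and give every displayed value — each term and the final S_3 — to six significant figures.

Integral: ∫_10^22 x^2 dx = 3216.00.
Boundary: ½(f(10) + f(22)) = ½(100.000 + 484.000) = 292.000.
Integral + boundary = 3508.00.
k=1: B_{2}/(2)! × [f^{(1)}(22) − f^{(1)}(10)] = 1/12 × (44.0000 − 20.0000) = 2.00000.
After k=1: 3510.00.
k=2: B_{4}/(4)! × [f^{(3)}(22) − f^{(3)}(10)] = −1/720 × (0.00000 − 0.00000) = 0.00000.
After k=2: 3510.00.
k=3: B_{6}/(6)! × [f^{(5)}(22) − f^{(5)}(10)] = 1/30240 × (0.00000 − 0.00000) = 0.00000.

S_3 ≈ 3510.00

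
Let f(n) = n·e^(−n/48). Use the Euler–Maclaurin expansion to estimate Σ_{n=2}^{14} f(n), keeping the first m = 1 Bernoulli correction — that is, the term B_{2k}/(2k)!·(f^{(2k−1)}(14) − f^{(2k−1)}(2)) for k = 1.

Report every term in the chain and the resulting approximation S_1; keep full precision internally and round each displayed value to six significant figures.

S_1 ≈ 85.0864

The integral term ∫_2^14 x·e^(−x/48) dx = 78.9306.
Endpoint term: (f(2) + f(14))/2 = (1.91838 + 10.4582)/2 = 6.18831.
Integral + boundary = 85.1189.
Correction k=1: B_{2}/2! · (f^{(1)}(14) − f^{(1)}(2)) = 1/12 · (0.529137 − 0.919223) = -0.0325072.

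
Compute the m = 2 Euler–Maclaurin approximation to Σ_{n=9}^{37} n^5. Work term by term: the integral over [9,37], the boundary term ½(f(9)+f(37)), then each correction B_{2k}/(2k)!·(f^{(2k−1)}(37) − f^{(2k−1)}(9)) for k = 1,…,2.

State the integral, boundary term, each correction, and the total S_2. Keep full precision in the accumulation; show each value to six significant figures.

S_2 ≈ 4.63012e+08

The integral term ∫_9^37 x^5 dx = 4.27532e+08.
½[f(9) + f(37)] = ½[59049.0 + 6.93440e+07] = 3.47015e+07.
Integral + boundary = 4.62234e+08.
Correction k=1: B_{2}/2! · (f^{(1)}(37) − f^{(1)}(9)) = 1/12 · (9.37080e+06 − 32805.0) = 778167.
After k=1: 4.63012e+08.
Correction k=2: B_{4}/4! · (f^{(3)}(37) − f^{(3)}(9)) = −1/720 · (82140.0 − 4860.00) = -107.333.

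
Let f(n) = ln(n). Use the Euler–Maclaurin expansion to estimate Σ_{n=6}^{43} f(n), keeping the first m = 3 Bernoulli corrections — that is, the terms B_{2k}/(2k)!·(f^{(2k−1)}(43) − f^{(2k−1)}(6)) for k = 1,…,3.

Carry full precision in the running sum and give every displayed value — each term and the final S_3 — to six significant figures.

S_3 ≈ 116.746

The integral term ∫_6^43 ln(x) dx = 113.981.
½[f(6) + f(43)] = ½[1.79176 + 3.76120] = 2.77648.
So far: 116.758.
Order-1 term: 1/12 · (0.0232558 − 0.166667) = -0.0119509.
Partial sum through k=1: 116.746.
Order-2 term: −1/720 · (2.51550e-05 − 0.00925926) = 1.28251e-05.
Partial sum through k=2: 116.746.
Order-3 term: 1/30240 · (1.63256e-07 − 0.00308642) = -1.02059e-07.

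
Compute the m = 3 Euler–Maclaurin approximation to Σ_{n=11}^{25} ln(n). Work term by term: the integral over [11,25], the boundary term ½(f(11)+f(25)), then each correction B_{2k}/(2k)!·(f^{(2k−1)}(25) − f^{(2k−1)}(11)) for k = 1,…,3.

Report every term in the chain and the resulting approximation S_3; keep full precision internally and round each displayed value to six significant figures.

S_3 ≈ 42.8992

∫_11^25 ln(x) dx evaluates to 40.0950.
Boundary: ½(f(11) + f(25)) = ½(2.39790 + 3.21888) = 2.80839.
Running total after boundary: 42.9034.
Order-1 term: 1/12 · (0.0400000 − 0.0909091) = -0.00424242.
Running total after k=1: 42.8992.
Order-2 term: −1/720 · (0.000128000 − 0.00150263) = 1.90921e-06.
Running total after k=2: 42.8992.
Order-3 term: 1/30240 · (2.45760e-06 − 0.000149021) = -4.84668e-09.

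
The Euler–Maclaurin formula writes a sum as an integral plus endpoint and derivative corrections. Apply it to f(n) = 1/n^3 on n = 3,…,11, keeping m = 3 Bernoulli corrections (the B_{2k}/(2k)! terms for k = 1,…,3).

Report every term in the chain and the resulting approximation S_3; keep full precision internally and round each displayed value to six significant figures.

∫_3^11 1/x^3 dx evaluates to 0.0514233.
Endpoint term: (f(3) + f(11))/2 = (0.0370370 + 0.000751315)/2 = 0.0188942.
Running total after boundary: 0.0703175.
Order-1 term: 1/12 · (-0.000204904 − (-0.0370370)) = 0.00306934.
Partial sum through k=1: 0.0733868.
Order-2 term: −1/720 · (-3.38684e-05 − (-0.0823045)) = -0.000114265.
Partial sum through k=2: 0.0732726.
Order-3 term: 1/30240 · (-1.17560e-05 − (-0.384088)) = 1.27009e-05.

S_3 ≈ 0.0732853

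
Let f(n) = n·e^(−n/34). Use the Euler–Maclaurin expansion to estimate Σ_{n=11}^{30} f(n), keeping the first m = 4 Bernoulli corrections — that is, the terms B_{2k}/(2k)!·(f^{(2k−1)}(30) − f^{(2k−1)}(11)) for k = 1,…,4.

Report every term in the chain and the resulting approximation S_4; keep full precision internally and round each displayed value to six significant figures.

S_4 ≈ 216.797

∫_11^30 x·e^(−x/34) dx evaluates to 206.647.
½[f(11) + f(30)] = ½[7.95950 + 12.4142] = 10.1869.
Integral + boundary = 216.834.
Order-1 term: 1/12 · (0.0486833 − 0.489488) = -0.0367337.
Running total after k=1: 216.797.
Order-2 term: −1/720 · (0.000758045 − 0.00167532) = 1.27399e-06.
Running total after k=2: 216.797.
Order-3 term: 1/30240 · (1.27507e-06 − 2.53219e-06) = -4.15714e-11.
Running total after k=3: 216.797.
Order-4 term: −1/1209600 · (1.63874e-09 − 3.12728e-09) = 1.23060e-15.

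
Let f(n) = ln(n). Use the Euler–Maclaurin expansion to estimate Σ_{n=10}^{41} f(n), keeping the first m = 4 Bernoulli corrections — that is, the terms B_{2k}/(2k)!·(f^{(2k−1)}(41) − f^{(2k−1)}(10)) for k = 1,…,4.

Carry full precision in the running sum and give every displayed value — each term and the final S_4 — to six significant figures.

Integral: ∫_10^41 ln(x) dx = 98.2306.
Endpoint term: (f(10) + f(41))/2 = (2.30259 + 3.71357)/2 = 3.00808.
Running total after boundary: 101.239.
Correction k=1: B_{2}/2! · (f^{(1)}(41) − f^{(1)}(10)) = 1/12 · (0.0243902 − 0.100000) = -0.00630081.
Partial sum through k=1: 101.232.
Correction k=2: B_{4}/4! · (f^{(3)}(41) − f^{(3)}(10)) = −1/720 · (2.90187e-05 − 0.00200000) = 2.73747e-06.
Partial sum through k=2: 101.232.
Correction k=3: B_{6}/6! · (f^{(5)}(41) − f^{(5)}(10)) = 1/30240 · (2.07153e-07 − 0.000240000) = -7.92966e-09.
Partial sum through k=3: 101.232.
Correction k=4: B_{8}/8! · (f^{(7)}(41) − f^{(7)}(10)) = −1/1209600 · (3.69697e-09 − 7.20000e-05) = 5.95208e-11.

S_4 ≈ 101.232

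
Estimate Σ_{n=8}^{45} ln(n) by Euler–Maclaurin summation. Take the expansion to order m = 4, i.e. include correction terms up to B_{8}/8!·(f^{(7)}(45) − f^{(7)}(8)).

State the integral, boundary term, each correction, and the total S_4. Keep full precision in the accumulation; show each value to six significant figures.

∫_8^45 ln(x) dx evaluates to 117.664.
Endpoint term: (f(8) + f(45))/2 = (2.07944 + 3.80666)/2 = 2.94305.
Integral + boundary = 120.607.
Correction k=1: B_{2}/2! · (f^{(1)}(45) − f^{(1)}(8)) = 1/12 · (0.0222222 − 0.125000) = -0.00856481.
Partial sum through k=1: 120.599.
Correction k=2: B_{4}/4! · (f^{(3)}(45) − f^{(3)}(8)) = −1/720 · (2.19479e-05 − 0.00390625) = 5.39486e-06.
Partial sum through k=2: 120.599.
Correction k=3: B_{6}/6! · (f^{(5)}(45) − f^{(5)}(8)) = 1/30240 · (1.30061e-07 − 0.000732422) = -2.42160e-08.
Partial sum through k=3: 120.599.
Correction k=4: B_{8}/8! · (f^{(7)}(45) − f^{(7)}(8)) = −1/1209600 · (1.92684e-09 − 0.000343323) = 2.83830e-10.

S_4 ≈ 120.599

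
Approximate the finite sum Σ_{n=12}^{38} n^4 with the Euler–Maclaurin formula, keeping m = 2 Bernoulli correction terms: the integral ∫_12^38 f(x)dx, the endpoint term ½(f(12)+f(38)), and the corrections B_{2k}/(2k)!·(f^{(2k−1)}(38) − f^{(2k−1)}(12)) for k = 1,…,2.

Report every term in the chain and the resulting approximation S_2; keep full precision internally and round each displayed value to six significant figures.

S_2 ≈ 1.68679e+07

The integral term ∫_12^38 x^4 dx = 1.57973e+07.
½[f(12) + f(38)] = ½[20736.0 + 2.08514e+06] = 1.05294e+06.
Running total after boundary: 1.68502e+07.
Order-1 term: 1/12 · (219488 − 6912.00) = 17714.7.
Running total after k=1: 1.68679e+07.
Order-2 term: −1/720 · (912.000 − 288.000) = -0.866667.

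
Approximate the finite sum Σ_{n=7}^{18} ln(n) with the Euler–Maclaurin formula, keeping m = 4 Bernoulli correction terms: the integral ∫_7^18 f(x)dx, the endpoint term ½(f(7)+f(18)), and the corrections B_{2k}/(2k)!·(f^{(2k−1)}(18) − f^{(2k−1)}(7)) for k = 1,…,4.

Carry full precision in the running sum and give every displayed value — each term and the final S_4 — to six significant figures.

S_4 ≈ 29.8162

Integral: ∫_7^18 ln(x) dx = 27.4053.
Boundary: ½(f(7) + f(18)) = ½(1.94591 + 2.89037) = 2.41814.
Running total after boundary: 29.8235.
Correction k=1: B_{2}/2! · (f^{(1)}(18) − f^{(1)}(7)) = 1/12 · (0.0555556 − 0.142857) = -0.00727513.
After k=1: 29.8162.
Correction k=2: B_{4}/4! · (f^{(3)}(18) − f^{(3)}(7)) = −1/720 · (0.000342936 − 0.00583090) = 7.62218e-06.
After k=2: 29.8162.
Correction k=3: B_{6}/6! · (f^{(5)}(18) − f^{(5)}(7)) = 1/30240 · (1.27013e-05 − 0.00142798) = -4.68014e-08.
After k=3: 29.8162.
Correction k=4: B_{8}/8! · (f^{(7)}(18) − f^{(7)}(7)) = −1/1209600 · (1.17605e-06 − 0.000874271) = 7.21805e-10.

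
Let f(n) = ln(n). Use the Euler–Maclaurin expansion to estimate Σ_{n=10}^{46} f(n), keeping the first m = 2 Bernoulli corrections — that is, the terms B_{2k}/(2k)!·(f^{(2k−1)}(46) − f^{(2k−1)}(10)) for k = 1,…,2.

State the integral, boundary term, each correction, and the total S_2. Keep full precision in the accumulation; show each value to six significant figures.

∫_10^46 ln(x) dx evaluates to 117.092.
Boundary: ½(f(10) + f(46)) = ½(2.30259 + 3.82864) = 3.06561.
Integral + boundary = 120.157.
Correction k=1: B_{2}/2! · (f^{(1)}(46) − f^{(1)}(10)) = 1/12 · (0.0217391 − 0.100000) = -0.00652174.
Partial sum through k=1: 120.151.
Correction k=2: B_{4}/4! · (f^{(3)}(46) − f^{(3)}(10)) = −1/720 · (2.05474e-05 − 0.00200000) = 2.74924e-06.

S_2 ≈ 120.151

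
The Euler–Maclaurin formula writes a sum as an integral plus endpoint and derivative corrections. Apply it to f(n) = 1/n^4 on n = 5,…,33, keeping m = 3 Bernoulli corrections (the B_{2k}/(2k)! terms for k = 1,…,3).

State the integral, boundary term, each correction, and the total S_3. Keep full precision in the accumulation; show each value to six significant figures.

S_3 ≈ 0.00356245

∫_5^33 1/x^4 dx evaluates to 0.00265739.
Boundary: ½(f(5) + f(33)) = ½(0.00160000 + 8.43226e-07) = 0.000800422.
Integral + boundary = 0.00345781.
k=1: B_{2}/(2)! × [f^{(1)}(33) − f^{(1)}(5)] = 1/12 × (-1.02209e-07 − (-0.00128000)) = 0.000106658.
After k=1: 0.00356447.
k=2: B_{4}/(4)! × [f^{(3)}(33) − f^{(3)}(5)] = −1/720 × (-2.81568e-09 − (-0.00153600)) = -2.13333e-06.
After k=2: 0.00356234.
k=3: B_{6}/(6)! × [f^{(5)}(33) − f^{(5)}(5)] = 1/30240 × (-1.44792e-10 − (-0.00344064)) = 1.13778e-07.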